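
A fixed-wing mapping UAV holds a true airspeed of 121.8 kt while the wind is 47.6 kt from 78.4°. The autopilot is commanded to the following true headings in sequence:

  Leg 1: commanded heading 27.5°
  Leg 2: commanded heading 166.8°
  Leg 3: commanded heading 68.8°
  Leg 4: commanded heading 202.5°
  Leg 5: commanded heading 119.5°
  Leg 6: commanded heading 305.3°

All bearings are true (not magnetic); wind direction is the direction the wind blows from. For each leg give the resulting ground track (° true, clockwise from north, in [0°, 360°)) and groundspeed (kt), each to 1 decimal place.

Leg 1: heading 27.5°; drift -21.9° → track 5.6°, groundspeed 98.9 kt
Leg 2: heading 166.8°; drift +21.6° → track 188.4°, groundspeed 129.5 kt
Leg 3: heading 68.8°; drift -6.1° → track 62.7°, groundspeed 75.3 kt
Leg 4: heading 202.5°; drift +14.9° → track 217.4°, groundspeed 153.6 kt
Leg 5: heading 119.5°; drift +20.0° → track 139.5°, groundspeed 91.5 kt
Leg 6: heading 305.3°; drift -12.7° → track 292.6°, groundspeed 158.2 kt

Leg 1: track=5.6°, groundspeed=98.9 kt
Leg 2: track=188.4°, groundspeed=129.5 kt
Leg 3: track=62.7°, groundspeed=75.3 kt
Leg 4: track=217.4°, groundspeed=153.6 kt
Leg 5: track=139.5°, groundspeed=91.5 kt
Leg 6: track=292.6°, groundspeed=158.2 kt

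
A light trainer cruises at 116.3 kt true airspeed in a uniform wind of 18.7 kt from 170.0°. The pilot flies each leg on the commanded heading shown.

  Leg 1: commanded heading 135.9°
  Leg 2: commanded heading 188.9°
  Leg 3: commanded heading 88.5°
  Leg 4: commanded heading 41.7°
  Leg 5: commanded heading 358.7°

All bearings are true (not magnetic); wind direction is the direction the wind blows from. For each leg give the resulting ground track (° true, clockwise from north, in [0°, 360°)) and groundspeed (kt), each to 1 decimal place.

Leg 1: track=130.0°, groundspeed=101.4 kt
Leg 2: track=192.4°, groundspeed=98.8 kt
Leg 3: track=79.2°, groundspeed=115.0 kt
Leg 4: track=35.2°, groundspeed=128.7 kt
Leg 5: track=357.5°, groundspeed=134.8 kt

Leg 1: heading 135.9°; drift -5.9° → track 130.0°, groundspeed 101.4 kt
Leg 2: heading 188.9°; drift +3.5° → track 192.4°, groundspeed 98.8 kt
Leg 3: heading 88.5°; drift -9.3° → track 79.2°, groundspeed 115.0 kt
Leg 4: heading 41.7°; drift -6.5° → track 35.2°, groundspeed 128.7 kt
Leg 5: heading 358.7°; drift -1.2° → track 357.5°, groundspeed 134.8 kt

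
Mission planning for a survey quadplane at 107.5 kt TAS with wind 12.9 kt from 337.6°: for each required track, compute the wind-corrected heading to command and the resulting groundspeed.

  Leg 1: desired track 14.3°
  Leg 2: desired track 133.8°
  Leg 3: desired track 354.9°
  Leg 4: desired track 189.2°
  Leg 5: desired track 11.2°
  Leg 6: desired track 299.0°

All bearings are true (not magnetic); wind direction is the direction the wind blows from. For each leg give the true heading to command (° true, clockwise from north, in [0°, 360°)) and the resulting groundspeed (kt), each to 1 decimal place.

Leg 1: desired track 14.3°; wind correction -4.1° → command heading 10.2°, groundspeed 96.9 kt
Leg 2: desired track 133.8°; wind correction -2.8° → command heading 131.0°, groundspeed 119.2 kt
Leg 3: desired track 354.9°; wind correction -2.0° → command heading 352.9°, groundspeed 95.1 kt
Leg 4: desired track 189.2°; wind correction +3.6° → command heading 192.8°, groundspeed 118.3 kt
Leg 5: desired track 11.2°; wind correction -3.8° → command heading 7.4°, groundspeed 96.5 kt
Leg 6: desired track 299.0°; wind correction +4.3° → command heading 303.3°, groundspeed 97.1 kt

Leg 1: heading=10.2°, groundspeed=96.9 kt
Leg 2: heading=131.0°, groundspeed=119.2 kt
Leg 3: heading=352.9°, groundspeed=95.1 kt
Leg 4: heading=192.8°, groundspeed=118.3 kt
Leg 5: heading=7.4°, groundspeed=96.5 kt
Leg 6: heading=303.3°, groundspeed=97.1 kt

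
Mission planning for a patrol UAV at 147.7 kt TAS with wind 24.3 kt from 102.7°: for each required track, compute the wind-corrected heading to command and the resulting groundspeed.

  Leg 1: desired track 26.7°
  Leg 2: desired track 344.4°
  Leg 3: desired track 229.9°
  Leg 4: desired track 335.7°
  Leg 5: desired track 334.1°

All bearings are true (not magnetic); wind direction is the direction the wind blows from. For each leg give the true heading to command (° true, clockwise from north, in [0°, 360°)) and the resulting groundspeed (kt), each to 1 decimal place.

Leg 1: desired track 26.7°; wind correction +9.2° → command heading 35.9°, groundspeed 139.9 kt
Leg 2: desired track 344.4°; wind correction +8.3° → command heading 352.7°, groundspeed 157.7 kt
Leg 3: desired track 229.9°; wind correction -7.5° → command heading 222.4°, groundspeed 161.1 kt
Leg 4: desired track 335.7°; wind correction +7.6° → command heading 343.3°, groundspeed 161.0 kt
Leg 5: desired track 334.1°; wind correction +7.4° → command heading 341.5°, groundspeed 161.6 kt

Leg 1: heading=35.9°, groundspeed=139.9 kt
Leg 2: heading=352.7°, groundspeed=157.7 kt
Leg 3: heading=222.4°, groundspeed=161.1 kt
Leg 4: heading=343.3°, groundspeed=161.0 kt
Leg 5: heading=341.5°, groundspeed=161.6 kt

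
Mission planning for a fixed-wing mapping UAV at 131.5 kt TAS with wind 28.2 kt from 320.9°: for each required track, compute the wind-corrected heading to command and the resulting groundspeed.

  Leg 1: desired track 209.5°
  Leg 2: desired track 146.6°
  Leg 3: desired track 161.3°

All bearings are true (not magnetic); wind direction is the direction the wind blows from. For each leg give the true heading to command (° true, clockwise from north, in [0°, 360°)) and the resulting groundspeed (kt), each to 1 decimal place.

Leg 1: desired track 209.5°; wind correction +11.5° → command heading 221.0°, groundspeed 139.1 kt
Leg 2: desired track 146.6°; wind correction +1.2° → command heading 147.8°, groundspeed 159.5 kt
Leg 3: desired track 161.3°; wind correction +4.3° → command heading 165.6°, groundspeed 157.6 kt

Leg 1: heading=221.0°, groundspeed=139.1 kt
Leg 2: heading=147.8°, groundspeed=159.5 kt
Leg 3: heading=165.6°, groundspeed=157.6 kt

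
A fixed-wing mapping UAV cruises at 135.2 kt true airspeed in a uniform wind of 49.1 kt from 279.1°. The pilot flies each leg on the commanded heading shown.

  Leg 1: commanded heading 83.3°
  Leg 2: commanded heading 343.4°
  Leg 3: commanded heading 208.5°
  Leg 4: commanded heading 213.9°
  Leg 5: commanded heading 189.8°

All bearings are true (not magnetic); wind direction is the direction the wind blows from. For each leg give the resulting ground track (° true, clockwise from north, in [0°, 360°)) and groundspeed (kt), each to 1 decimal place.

Leg 1: track=87.5°, groundspeed=182.9 kt
Leg 2: track=4.6°, groundspeed=122.2 kt
Leg 3: track=187.2°, groundspeed=127.6 kt
Leg 4: track=192.6°, groundspeed=123.0 kt
Leg 5: track=169.8°, groundspeed=143.3 kt

Leg 1: heading 83.3°; drift +4.2° → track 87.5°, groundspeed 182.9 kt
Leg 2: heading 343.4°; drift +21.2° → track 4.6°, groundspeed 122.2 kt
Leg 3: heading 208.5°; drift -21.3° → track 187.2°, groundspeed 127.6 kt
Leg 4: heading 213.9°; drift -21.3° → track 192.6°, groundspeed 123.0 kt
Leg 5: heading 189.8°; drift -20.0° → track 169.8°, groundspeed 143.3 kt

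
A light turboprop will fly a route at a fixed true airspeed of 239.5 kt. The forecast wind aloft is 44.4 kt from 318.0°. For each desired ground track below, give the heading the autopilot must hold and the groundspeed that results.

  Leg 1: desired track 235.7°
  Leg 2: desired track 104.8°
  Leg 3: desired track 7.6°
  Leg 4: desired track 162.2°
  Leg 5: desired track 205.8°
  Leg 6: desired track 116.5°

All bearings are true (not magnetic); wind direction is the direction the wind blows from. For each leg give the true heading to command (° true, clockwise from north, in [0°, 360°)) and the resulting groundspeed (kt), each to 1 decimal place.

Leg 1: desired track 235.7°; wind correction +10.6° → command heading 246.3°, groundspeed 229.5 kt
Leg 2: desired track 104.8°; wind correction -5.8° → command heading 99.0°, groundspeed 275.4 kt
Leg 3: desired track 7.6°; wind correction -8.1° → command heading 359.5°, groundspeed 208.3 kt
Leg 4: desired track 162.2°; wind correction +4.4° → command heading 166.6°, groundspeed 279.3 kt
Leg 5: desired track 205.8°; wind correction +9.9° → command heading 215.7°, groundspeed 252.7 kt
Leg 6: desired track 116.5°; wind correction -3.9° → command heading 112.6°, groundspeed 280.3 kt

Leg 1: heading=246.3°, groundspeed=229.5 kt
Leg 2: heading=99.0°, groundspeed=275.4 kt
Leg 3: heading=359.5°, groundspeed=208.3 kt
Leg 4: heading=166.6°, groundspeed=279.3 kt
Leg 5: heading=215.7°, groundspeed=252.7 kt
Leg 6: heading=112.6°, groundspeed=280.3 kt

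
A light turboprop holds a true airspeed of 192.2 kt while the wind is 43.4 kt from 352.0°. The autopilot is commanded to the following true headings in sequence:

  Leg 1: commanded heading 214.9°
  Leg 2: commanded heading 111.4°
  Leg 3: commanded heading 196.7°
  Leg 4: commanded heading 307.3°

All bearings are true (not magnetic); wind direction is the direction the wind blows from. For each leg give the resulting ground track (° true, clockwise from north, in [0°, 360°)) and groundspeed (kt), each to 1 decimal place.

Leg 1: track=207.4°, groundspeed=225.9 kt
Leg 2: track=121.4°, groundspeed=216.8 kt
Leg 3: track=192.2°, groundspeed=232.3 kt
Leg 4: track=296.6°, groundspeed=164.2 kt

Leg 1: heading 214.9°; drift -7.5° → track 207.4°, groundspeed 225.9 kt
Leg 2: heading 111.4°; drift +10.0° → track 121.4°, groundspeed 216.8 kt
Leg 3: heading 196.7°; drift -4.5° → track 192.2°, groundspeed 232.3 kt
Leg 4: heading 307.3°; drift -10.7° → track 296.6°, groundspeed 164.2 kt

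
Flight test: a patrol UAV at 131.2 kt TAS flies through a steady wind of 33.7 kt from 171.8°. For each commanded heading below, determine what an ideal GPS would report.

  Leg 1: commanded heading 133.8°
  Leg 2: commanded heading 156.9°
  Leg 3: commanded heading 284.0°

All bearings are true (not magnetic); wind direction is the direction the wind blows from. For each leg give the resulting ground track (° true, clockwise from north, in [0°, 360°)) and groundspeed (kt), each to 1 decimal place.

Leg 1: heading 133.8°; drift -11.2° → track 122.6°, groundspeed 106.7 kt
Leg 2: heading 156.9°; drift -5.0° → track 151.9°, groundspeed 99.0 kt
Leg 3: heading 284.0°; drift +12.2° → track 296.2°, groundspeed 147.3 kt

Leg 1: track=122.6°, groundspeed=106.7 kt
Leg 2: track=151.9°, groundspeed=99.0 kt
Leg 3: track=296.2°, groundspeed=147.3 kt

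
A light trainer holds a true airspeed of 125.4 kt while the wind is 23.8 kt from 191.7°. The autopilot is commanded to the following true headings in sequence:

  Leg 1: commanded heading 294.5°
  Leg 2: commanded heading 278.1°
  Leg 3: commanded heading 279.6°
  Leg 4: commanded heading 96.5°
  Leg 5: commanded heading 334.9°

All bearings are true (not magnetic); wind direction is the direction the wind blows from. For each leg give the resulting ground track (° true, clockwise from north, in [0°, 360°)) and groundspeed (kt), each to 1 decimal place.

Leg 1: heading 294.5°; drift +10.1° → track 304.6°, groundspeed 132.7 kt
Leg 2: heading 278.1°; drift +10.9° → track 289.0°, groundspeed 126.2 kt
Leg 3: heading 279.6°; drift +10.8° → track 290.4°, groundspeed 126.8 kt
Leg 4: heading 96.5°; drift -10.5° → track 86.0°, groundspeed 129.7 kt
Leg 5: heading 334.9°; drift +5.6° → track 340.5°, groundspeed 145.2 kt

Leg 1: track=304.6°, groundspeed=132.7 kt
Leg 2: track=289.0°, groundspeed=126.2 kt
Leg 3: track=290.4°, groundspeed=126.8 kt
Leg 4: track=86.0°, groundspeed=129.7 kt
Leg 5: track=340.5°, groundspeed=145.2 kt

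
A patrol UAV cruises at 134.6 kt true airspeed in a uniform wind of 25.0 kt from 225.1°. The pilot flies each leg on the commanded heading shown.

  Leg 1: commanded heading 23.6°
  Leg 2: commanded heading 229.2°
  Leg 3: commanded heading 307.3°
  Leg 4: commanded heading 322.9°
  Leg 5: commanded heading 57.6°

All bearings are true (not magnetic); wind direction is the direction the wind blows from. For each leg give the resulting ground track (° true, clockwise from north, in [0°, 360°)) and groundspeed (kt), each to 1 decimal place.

Leg 1: track=26.9°, groundspeed=158.1 kt
Leg 2: track=230.1°, groundspeed=109.7 kt
Leg 3: track=318.0°, groundspeed=133.5 kt
Leg 4: track=333.1°, groundspeed=140.2 kt
Leg 5: track=55.7°, groundspeed=159.1 kt

Leg 1: heading 23.6°; drift +3.3° → track 26.9°, groundspeed 158.1 kt
Leg 2: heading 229.2°; drift +0.9° → track 230.1°, groundspeed 109.7 kt
Leg 3: heading 307.3°; drift +10.7° → track 318.0°, groundspeed 133.5 kt
Leg 4: heading 322.9°; drift +10.2° → track 333.1°, groundspeed 140.2 kt
Leg 5: heading 57.6°; drift -1.9° → track 55.7°, groundspeed 159.1 kt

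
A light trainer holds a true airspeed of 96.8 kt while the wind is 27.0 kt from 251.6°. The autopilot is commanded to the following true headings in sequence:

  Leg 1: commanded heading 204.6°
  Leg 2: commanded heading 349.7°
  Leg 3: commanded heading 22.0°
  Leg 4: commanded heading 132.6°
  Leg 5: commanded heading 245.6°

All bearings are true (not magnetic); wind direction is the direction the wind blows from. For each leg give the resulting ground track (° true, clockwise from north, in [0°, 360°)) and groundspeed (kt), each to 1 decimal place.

Leg 1: heading 204.6°; drift -14.1° → track 190.5°, groundspeed 80.8 kt
Leg 2: heading 349.7°; drift +14.9° → track 4.6°, groundspeed 104.1 kt
Leg 3: heading 22.0°; drift +10.2° → track 32.2°, groundspeed 116.1 kt
Leg 4: heading 132.6°; drift -12.1° → track 120.5°, groundspeed 112.4 kt
Leg 5: heading 245.6°; drift -2.3° → track 243.3°, groundspeed 70.0 kt

Leg 1: track=190.5°, groundspeed=80.8 kt
Leg 2: track=4.6°, groundspeed=104.1 kt
Leg 3: track=32.2°, groundspeed=116.1 kt
Leg 4: track=120.5°, groundspeed=112.4 kt
Leg 5: track=243.3°, groundspeed=70.0 kt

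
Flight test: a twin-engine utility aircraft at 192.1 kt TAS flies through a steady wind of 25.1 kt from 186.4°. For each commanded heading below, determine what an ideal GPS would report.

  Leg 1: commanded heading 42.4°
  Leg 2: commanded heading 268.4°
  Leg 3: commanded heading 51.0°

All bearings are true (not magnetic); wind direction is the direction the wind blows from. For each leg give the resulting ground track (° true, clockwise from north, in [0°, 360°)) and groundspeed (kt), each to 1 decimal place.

Leg 1: heading 42.4°; drift -4.0° → track 38.4°, groundspeed 212.9 kt
Leg 2: heading 268.4°; drift +7.5° → track 275.9°, groundspeed 190.2 kt
Leg 3: heading 51.0°; drift -4.8° → track 46.2°, groundspeed 210.7 kt

Leg 1: track=38.4°, groundspeed=212.9 kt
Leg 2: track=275.9°, groundspeed=190.2 kt
Leg 3: track=46.2°, groundspeed=210.7 kt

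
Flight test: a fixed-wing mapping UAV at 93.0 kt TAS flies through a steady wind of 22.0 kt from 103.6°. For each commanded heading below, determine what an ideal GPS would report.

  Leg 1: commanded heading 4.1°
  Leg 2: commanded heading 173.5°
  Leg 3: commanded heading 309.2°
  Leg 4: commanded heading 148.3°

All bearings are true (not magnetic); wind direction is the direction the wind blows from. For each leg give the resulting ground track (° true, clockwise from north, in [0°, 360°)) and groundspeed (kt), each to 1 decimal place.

Leg 1: track=351.4°, groundspeed=99.0 kt
Leg 2: track=187.1°, groundspeed=87.9 kt
Leg 3: track=304.4°, groundspeed=113.2 kt
Leg 4: track=159.6°, groundspeed=78.9 kt

Leg 1: heading 4.1°; drift -12.7° → track 351.4°, groundspeed 99.0 kt
Leg 2: heading 173.5°; drift +13.6° → track 187.1°, groundspeed 87.9 kt
Leg 3: heading 309.2°; drift -4.8° → track 304.4°, groundspeed 113.2 kt
Leg 4: heading 148.3°; drift +11.3° → track 159.6°, groundspeed 78.9 kt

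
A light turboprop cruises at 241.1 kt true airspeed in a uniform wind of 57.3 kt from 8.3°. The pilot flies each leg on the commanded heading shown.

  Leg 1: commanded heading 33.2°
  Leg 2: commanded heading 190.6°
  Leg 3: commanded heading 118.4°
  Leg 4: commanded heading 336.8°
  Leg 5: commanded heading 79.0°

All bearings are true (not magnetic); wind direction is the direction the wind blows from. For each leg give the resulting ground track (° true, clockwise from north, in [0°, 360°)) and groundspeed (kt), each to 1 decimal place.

Leg 1: track=40.5°, groundspeed=190.7 kt
Leg 2: track=190.2°, groundspeed=298.4 kt
Leg 3: track=130.1°, groundspeed=266.3 kt
Leg 4: track=327.9°, groundspeed=194.6 kt
Leg 5: track=92.7°, groundspeed=228.6 kt

Leg 1: heading 33.2°; drift +7.3° → track 40.5°, groundspeed 190.7 kt
Leg 2: heading 190.6°; drift -0.4° → track 190.2°, groundspeed 298.4 kt
Leg 3: heading 118.4°; drift +11.7° → track 130.1°, groundspeed 266.3 kt
Leg 4: heading 336.8°; drift -8.9° → track 327.9°, groundspeed 194.6 kt
Leg 5: heading 79.0°; drift +13.7° → track 92.7°, groundspeed 228.6 kt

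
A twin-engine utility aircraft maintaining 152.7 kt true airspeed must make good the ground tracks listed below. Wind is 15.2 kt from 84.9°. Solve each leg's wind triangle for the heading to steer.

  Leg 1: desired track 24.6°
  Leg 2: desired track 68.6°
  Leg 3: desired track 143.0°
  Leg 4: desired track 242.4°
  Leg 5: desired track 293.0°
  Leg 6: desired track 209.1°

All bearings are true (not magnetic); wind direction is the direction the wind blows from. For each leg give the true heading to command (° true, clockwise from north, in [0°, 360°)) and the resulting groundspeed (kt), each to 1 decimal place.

Leg 1: heading=29.6°, groundspeed=144.6 kt
Leg 2: heading=70.2°, groundspeed=138.1 kt
Leg 3: heading=138.2°, groundspeed=144.1 kt
Leg 4: heading=240.2°, groundspeed=166.6 kt
Leg 5: heading=295.7°, groundspeed=165.9 kt
Leg 6: heading=204.4°, groundspeed=160.7 kt

Leg 1: desired track 24.6°; wind correction +5.0° → command heading 29.6°, groundspeed 144.6 kt
Leg 2: desired track 68.6°; wind correction +1.6° → command heading 70.2°, groundspeed 138.1 kt
Leg 3: desired track 143.0°; wind correction -4.8° → command heading 138.2°, groundspeed 144.1 kt
Leg 4: desired track 242.4°; wind correction -2.2° → command heading 240.2°, groundspeed 166.6 kt
Leg 5: desired track 293.0°; wind correction +2.7° → command heading 295.7°, groundspeed 165.9 kt
Leg 6: desired track 209.1°; wind correction -4.7° → command heading 204.4°, groundspeed 160.7 kt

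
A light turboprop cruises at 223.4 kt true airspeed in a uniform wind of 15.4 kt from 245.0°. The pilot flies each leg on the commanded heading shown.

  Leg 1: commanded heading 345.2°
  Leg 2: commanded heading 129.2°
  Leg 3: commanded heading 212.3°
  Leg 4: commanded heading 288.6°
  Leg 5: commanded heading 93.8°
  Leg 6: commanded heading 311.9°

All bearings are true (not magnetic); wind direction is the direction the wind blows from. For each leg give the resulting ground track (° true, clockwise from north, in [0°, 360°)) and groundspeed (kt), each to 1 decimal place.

Leg 1: track=349.0°, groundspeed=226.6 kt
Leg 2: track=125.8°, groundspeed=230.5 kt
Leg 3: track=210.0°, groundspeed=210.6 kt
Leg 4: track=291.5°, groundspeed=212.5 kt
Leg 5: track=92.0°, groundspeed=237.0 kt
Leg 6: track=315.6°, groundspeed=217.8 kt

Leg 1: heading 345.2°; drift +3.8° → track 349.0°, groundspeed 226.6 kt
Leg 2: heading 129.2°; drift -3.4° → track 125.8°, groundspeed 230.5 kt
Leg 3: heading 212.3°; drift -2.3° → track 210.0°, groundspeed 210.6 kt
Leg 4: heading 288.6°; drift +2.9° → track 291.5°, groundspeed 212.5 kt
Leg 5: heading 93.8°; drift -1.8° → track 92.0°, groundspeed 237.0 kt
Leg 6: heading 311.9°; drift +3.7° → track 315.6°, groundspeed 217.8 kt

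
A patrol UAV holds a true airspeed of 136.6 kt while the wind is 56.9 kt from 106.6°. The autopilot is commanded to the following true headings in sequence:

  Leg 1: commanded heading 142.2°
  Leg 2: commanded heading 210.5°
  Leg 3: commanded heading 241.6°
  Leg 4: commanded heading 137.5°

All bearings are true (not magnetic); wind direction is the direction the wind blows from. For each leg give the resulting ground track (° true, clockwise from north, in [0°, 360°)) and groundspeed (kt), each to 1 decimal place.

Leg 1: track=162.3°, groundspeed=96.2 kt
Leg 2: track=230.7°, groundspeed=160.1 kt
Leg 3: track=254.4°, groundspeed=181.4 kt
Leg 4: track=155.9°, groundspeed=92.5 kt

Leg 1: heading 142.2°; drift +20.1° → track 162.3°, groundspeed 96.2 kt
Leg 2: heading 210.5°; drift +20.2° → track 230.7°, groundspeed 160.1 kt
Leg 3: heading 241.6°; drift +12.8° → track 254.4°, groundspeed 181.4 kt
Leg 4: heading 137.5°; drift +18.4° → track 155.9°, groundspeed 92.5 kt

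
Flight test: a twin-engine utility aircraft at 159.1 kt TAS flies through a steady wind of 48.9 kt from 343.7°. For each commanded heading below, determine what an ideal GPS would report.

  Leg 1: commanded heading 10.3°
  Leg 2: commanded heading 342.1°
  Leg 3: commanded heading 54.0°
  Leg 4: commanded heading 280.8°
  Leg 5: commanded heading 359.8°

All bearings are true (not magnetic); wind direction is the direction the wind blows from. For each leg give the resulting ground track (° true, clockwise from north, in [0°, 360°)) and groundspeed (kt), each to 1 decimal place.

Leg 1: track=21.0°, groundspeed=117.4 kt
Leg 2: track=341.4°, groundspeed=110.2 kt
Leg 3: track=71.9°, groundspeed=149.9 kt
Leg 4: track=263.2°, groundspeed=143.6 kt
Leg 5: track=6.7°, groundspeed=112.9 kt

Leg 1: heading 10.3°; drift +10.7° → track 21.0°, groundspeed 117.4 kt
Leg 2: heading 342.1°; drift -0.7° → track 341.4°, groundspeed 110.2 kt
Leg 3: heading 54.0°; drift +17.9° → track 71.9°, groundspeed 149.9 kt
Leg 4: heading 280.8°; drift -17.6° → track 263.2°, groundspeed 143.6 kt
Leg 5: heading 359.8°; drift +6.9° → track 6.7°, groundspeed 112.9 kt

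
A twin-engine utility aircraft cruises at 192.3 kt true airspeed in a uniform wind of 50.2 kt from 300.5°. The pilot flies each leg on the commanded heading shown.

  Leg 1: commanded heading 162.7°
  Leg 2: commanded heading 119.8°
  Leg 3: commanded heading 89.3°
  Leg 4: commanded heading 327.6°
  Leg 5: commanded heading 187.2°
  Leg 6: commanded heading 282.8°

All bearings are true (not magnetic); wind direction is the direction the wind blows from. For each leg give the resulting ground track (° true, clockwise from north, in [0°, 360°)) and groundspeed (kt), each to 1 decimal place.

Leg 1: track=154.3°, groundspeed=232.0 kt
Leg 2: track=119.9°, groundspeed=242.5 kt
Leg 3: track=95.6°, groundspeed=236.7 kt
Leg 4: track=336.4°, groundspeed=149.4 kt
Leg 5: track=174.9°, groundspeed=217.1 kt
Leg 6: track=276.8°, groundspeed=145.3 kt

Leg 1: heading 162.7°; drift -8.4° → track 154.3°, groundspeed 232.0 kt
Leg 2: heading 119.8°; drift +0.1° → track 119.9°, groundspeed 242.5 kt
Leg 3: heading 89.3°; drift +6.3° → track 95.6°, groundspeed 236.7 kt
Leg 4: heading 327.6°; drift +8.8° → track 336.4°, groundspeed 149.4 kt
Leg 5: heading 187.2°; drift -12.3° → track 174.9°, groundspeed 217.1 kt
Leg 6: heading 282.8°; drift -6.0° → track 276.8°, groundspeed 145.3 kt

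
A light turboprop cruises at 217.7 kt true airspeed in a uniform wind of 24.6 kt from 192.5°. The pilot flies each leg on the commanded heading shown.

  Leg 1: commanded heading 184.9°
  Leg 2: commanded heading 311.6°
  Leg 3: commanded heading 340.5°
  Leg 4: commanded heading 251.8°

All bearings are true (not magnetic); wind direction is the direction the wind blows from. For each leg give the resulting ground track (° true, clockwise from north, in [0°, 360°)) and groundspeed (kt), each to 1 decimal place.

Leg 1: track=183.9°, groundspeed=193.3 kt
Leg 2: track=316.9°, groundspeed=230.7 kt
Leg 3: track=343.6°, groundspeed=238.9 kt
Leg 4: track=257.7°, groundspeed=206.2 kt

Leg 1: heading 184.9°; drift -1.0° → track 183.9°, groundspeed 193.3 kt
Leg 2: heading 311.6°; drift +5.3° → track 316.9°, groundspeed 230.7 kt
Leg 3: heading 340.5°; drift +3.1° → track 343.6°, groundspeed 238.9 kt
Leg 4: heading 251.8°; drift +5.9° → track 257.7°, groundspeed 206.2 kt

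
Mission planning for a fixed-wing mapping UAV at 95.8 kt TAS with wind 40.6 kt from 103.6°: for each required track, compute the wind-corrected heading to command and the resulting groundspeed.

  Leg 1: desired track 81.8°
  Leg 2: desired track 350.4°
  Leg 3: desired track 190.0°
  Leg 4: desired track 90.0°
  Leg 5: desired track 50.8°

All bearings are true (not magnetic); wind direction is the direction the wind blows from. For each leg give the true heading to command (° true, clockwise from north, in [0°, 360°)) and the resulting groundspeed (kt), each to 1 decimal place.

Leg 1: desired track 81.8°; wind correction +9.1° → command heading 90.9°, groundspeed 56.9 kt
Leg 2: desired track 350.4°; wind correction +22.9° → command heading 13.3°, groundspeed 104.2 kt
Leg 3: desired track 190.0°; wind correction -25.0° → command heading 165.0°, groundspeed 84.3 kt
Leg 4: desired track 90.0°; wind correction +5.7° → command heading 95.7°, groundspeed 55.9 kt
Leg 5: desired track 50.8°; wind correction +19.7° → command heading 70.5°, groundspeed 65.6 kt

Leg 1: heading=90.9°, groundspeed=56.9 kt
Leg 2: heading=13.3°, groundspeed=104.2 kt
Leg 3: heading=165.0°, groundspeed=84.3 kt
Leg 4: heading=95.7°, groundspeed=55.9 kt
Leg 5: heading=70.5°, groundspeed=65.6 kt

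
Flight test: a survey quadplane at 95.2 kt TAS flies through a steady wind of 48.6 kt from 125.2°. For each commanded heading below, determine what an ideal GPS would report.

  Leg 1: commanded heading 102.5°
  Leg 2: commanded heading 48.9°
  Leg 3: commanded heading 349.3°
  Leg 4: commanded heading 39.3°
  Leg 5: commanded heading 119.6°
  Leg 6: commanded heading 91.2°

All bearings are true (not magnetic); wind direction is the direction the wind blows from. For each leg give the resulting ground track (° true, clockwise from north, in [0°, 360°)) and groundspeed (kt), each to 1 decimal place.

Leg 1: heading 102.5°; drift -20.4° → track 82.1°, groundspeed 53.7 kt
Leg 2: heading 48.9°; drift -29.4° → track 19.5°, groundspeed 96.1 kt
Leg 3: heading 349.3°; drift -14.6° → track 334.7°, groundspeed 134.4 kt
Leg 4: heading 39.3°; drift -27.9° → track 11.4°, groundspeed 103.7 kt
Leg 5: heading 119.6°; drift -5.8° → track 113.8°, groundspeed 47.1 kt
Leg 6: heading 91.2°; drift -26.3° → track 64.9°, groundspeed 61.3 kt

Leg 1: track=82.1°, groundspeed=53.7 kt
Leg 2: track=19.5°, groundspeed=96.1 kt
Leg 3: track=334.7°, groundspeed=134.4 kt
Leg 4: track=11.4°, groundspeed=103.7 kt
Leg 5: track=113.8°, groundspeed=47.1 kt
Leg 6: track=64.9°, groundspeed=61.3 kt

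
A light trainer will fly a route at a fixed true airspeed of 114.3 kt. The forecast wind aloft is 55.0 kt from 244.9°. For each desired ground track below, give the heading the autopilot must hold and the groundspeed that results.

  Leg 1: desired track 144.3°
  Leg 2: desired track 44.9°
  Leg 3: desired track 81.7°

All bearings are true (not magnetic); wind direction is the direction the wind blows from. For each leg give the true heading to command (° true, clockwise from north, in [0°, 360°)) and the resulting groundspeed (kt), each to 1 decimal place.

Leg 1: desired track 144.3°; wind correction +28.2° → command heading 172.5°, groundspeed 110.8 kt
Leg 2: desired track 44.9°; wind correction -9.5° → command heading 35.4°, groundspeed 164.4 kt
Leg 3: desired track 81.7°; wind correction +8.0° → command heading 89.7°, groundspeed 165.8 kt

Leg 1: heading=172.5°, groundspeed=110.8 kt
Leg 2: heading=35.4°, groundspeed=164.4 kt
Leg 3: heading=89.7°, groundspeed=165.8 kt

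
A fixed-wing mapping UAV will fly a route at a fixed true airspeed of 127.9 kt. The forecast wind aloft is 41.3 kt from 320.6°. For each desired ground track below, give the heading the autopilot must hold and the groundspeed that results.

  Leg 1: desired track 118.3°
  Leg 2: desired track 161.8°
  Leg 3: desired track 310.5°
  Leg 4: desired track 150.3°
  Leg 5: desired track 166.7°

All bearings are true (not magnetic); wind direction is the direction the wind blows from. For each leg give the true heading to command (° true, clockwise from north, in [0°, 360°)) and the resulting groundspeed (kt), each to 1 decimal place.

Leg 1: heading=111.3°, groundspeed=165.1 kt
Leg 2: heading=168.5°, groundspeed=165.5 kt
Leg 3: heading=313.7°, groundspeed=87.0 kt
Leg 4: heading=153.4°, groundspeed=168.4 kt
Leg 5: heading=174.9°, groundspeed=163.7 kt

Leg 1: desired track 118.3°; wind correction -7.0° → command heading 111.3°, groundspeed 165.1 kt
Leg 2: desired track 161.8°; wind correction +6.7° → command heading 168.5°, groundspeed 165.5 kt
Leg 3: desired track 310.5°; wind correction +3.2° → command heading 313.7°, groundspeed 87.0 kt
Leg 4: desired track 150.3°; wind correction +3.1° → command heading 153.4°, groundspeed 168.4 kt
Leg 5: desired track 166.7°; wind correction +8.2° → command heading 174.9°, groundspeed 163.7 kt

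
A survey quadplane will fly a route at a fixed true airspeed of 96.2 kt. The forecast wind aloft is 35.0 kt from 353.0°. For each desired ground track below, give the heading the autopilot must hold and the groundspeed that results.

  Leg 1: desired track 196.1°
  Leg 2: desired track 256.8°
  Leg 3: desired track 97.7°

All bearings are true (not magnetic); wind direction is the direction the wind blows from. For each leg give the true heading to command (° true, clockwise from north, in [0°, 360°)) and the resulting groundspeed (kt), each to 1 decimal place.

Leg 1: desired track 196.1°; wind correction +8.2° → command heading 204.3°, groundspeed 127.4 kt
Leg 2: desired track 256.8°; wind correction +21.2° → command heading 278.0°, groundspeed 93.5 kt
Leg 3: desired track 97.7°; wind correction -20.6° → command heading 77.1°, groundspeed 98.9 kt

Leg 1: heading=204.3°, groundspeed=127.4 kt
Leg 2: heading=278.0°, groundspeed=93.5 kt
Leg 3: heading=77.1°, groundspeed=98.9 kt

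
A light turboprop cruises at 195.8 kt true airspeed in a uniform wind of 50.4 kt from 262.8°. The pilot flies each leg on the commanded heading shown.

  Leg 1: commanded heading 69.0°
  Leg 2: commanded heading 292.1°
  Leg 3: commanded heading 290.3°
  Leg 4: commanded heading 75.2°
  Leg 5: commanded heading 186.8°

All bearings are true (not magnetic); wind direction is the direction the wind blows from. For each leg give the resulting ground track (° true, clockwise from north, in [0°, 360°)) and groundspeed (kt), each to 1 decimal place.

Leg 1: track=71.8°, groundspeed=245.0 kt
Leg 2: track=301.3°, groundspeed=153.8 kt
Leg 3: track=299.1°, groundspeed=152.9 kt
Leg 4: track=76.8°, groundspeed=245.8 kt
Leg 5: track=171.9°, groundspeed=190.0 kt

Leg 1: heading 69.0°; drift +2.8° → track 71.8°, groundspeed 245.0 kt
Leg 2: heading 292.1°; drift +9.2° → track 301.3°, groundspeed 153.8 kt
Leg 3: heading 290.3°; drift +8.8° → track 299.1°, groundspeed 152.9 kt
Leg 4: heading 75.2°; drift +1.6° → track 76.8°, groundspeed 245.8 kt
Leg 5: heading 186.8°; drift -14.9° → track 171.9°, groundspeed 190.0 kt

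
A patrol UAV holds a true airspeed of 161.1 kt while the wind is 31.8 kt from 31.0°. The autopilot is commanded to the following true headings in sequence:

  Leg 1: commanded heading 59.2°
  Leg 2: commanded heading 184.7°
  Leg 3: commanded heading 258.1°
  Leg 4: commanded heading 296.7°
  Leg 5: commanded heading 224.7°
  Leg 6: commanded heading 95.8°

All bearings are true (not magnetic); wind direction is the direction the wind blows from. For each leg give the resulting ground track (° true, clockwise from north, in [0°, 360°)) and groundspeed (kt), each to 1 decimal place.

Leg 1: track=65.6°, groundspeed=133.9 kt
Leg 2: track=188.9°, groundspeed=190.1 kt
Leg 3: track=250.8°, groundspeed=184.2 kt
Leg 4: track=285.7°, groundspeed=166.5 kt
Leg 5: track=222.5°, groundspeed=192.1 kt
Leg 6: track=106.8°, groundspeed=150.3 kt

Leg 1: heading 59.2°; drift +6.4° → track 65.6°, groundspeed 133.9 kt
Leg 2: heading 184.7°; drift +4.2° → track 188.9°, groundspeed 190.1 kt
Leg 3: heading 258.1°; drift -7.3° → track 250.8°, groundspeed 184.2 kt
Leg 4: heading 296.7°; drift -11.0° → track 285.7°, groundspeed 166.5 kt
Leg 5: heading 224.7°; drift -2.2° → track 222.5°, groundspeed 192.1 kt
Leg 6: heading 95.8°; drift +11.0° → track 106.8°, groundspeed 150.3 kt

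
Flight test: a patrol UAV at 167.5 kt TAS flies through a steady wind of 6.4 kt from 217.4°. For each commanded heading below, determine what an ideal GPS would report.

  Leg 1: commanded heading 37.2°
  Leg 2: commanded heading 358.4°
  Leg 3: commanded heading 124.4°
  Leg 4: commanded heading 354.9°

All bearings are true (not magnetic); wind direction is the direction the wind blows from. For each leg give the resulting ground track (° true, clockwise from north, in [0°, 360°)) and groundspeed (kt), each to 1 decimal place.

Leg 1: track=37.2°, groundspeed=173.9 kt
Leg 2: track=359.7°, groundspeed=172.5 kt
Leg 3: track=122.2°, groundspeed=168.0 kt
Leg 4: track=356.3°, groundspeed=172.3 kt

Leg 1: heading 37.2°; drift +0.0° → track 37.2°, groundspeed 173.9 kt
Leg 2: heading 358.4°; drift +1.3° → track 359.7°, groundspeed 172.5 kt
Leg 3: heading 124.4°; drift -2.2° → track 122.2°, groundspeed 168.0 kt
Leg 4: heading 354.9°; drift +1.4° → track 356.3°, groundspeed 172.3 kt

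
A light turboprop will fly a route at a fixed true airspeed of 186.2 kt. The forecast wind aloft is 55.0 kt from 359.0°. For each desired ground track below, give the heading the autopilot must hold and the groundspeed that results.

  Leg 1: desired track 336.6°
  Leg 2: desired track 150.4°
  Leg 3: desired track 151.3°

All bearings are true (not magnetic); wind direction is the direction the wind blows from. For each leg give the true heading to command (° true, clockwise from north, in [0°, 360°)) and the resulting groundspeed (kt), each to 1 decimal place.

Leg 1: heading=343.1°, groundspeed=134.2 kt
Leg 2: heading=142.3°, groundspeed=232.6 kt
Leg 3: heading=143.4°, groundspeed=233.1 kt

Leg 1: desired track 336.6°; wind correction +6.5° → command heading 343.1°, groundspeed 134.2 kt
Leg 2: desired track 150.4°; wind correction -8.1° → command heading 142.3°, groundspeed 232.6 kt
Leg 3: desired track 151.3°; wind correction -7.9° → command heading 143.4°, groundspeed 233.1 kt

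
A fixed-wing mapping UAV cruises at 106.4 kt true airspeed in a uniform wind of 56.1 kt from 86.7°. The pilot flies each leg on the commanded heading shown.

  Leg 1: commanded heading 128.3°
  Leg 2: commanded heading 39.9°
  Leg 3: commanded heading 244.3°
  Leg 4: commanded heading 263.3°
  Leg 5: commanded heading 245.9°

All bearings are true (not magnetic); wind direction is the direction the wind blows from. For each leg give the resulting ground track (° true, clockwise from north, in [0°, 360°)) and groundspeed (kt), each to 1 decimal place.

Leg 1: heading 128.3°; drift +30.0° → track 158.3°, groundspeed 74.4 kt
Leg 2: heading 39.9°; drift -31.0° → track 8.9°, groundspeed 79.3 kt
Leg 3: heading 244.3°; drift +7.7° → track 252.0°, groundspeed 159.7 kt
Leg 4: heading 263.3°; drift +1.2° → track 264.5°, groundspeed 162.4 kt
Leg 5: heading 245.9°; drift +7.1° → track 253.0°, groundspeed 160.1 kt

Leg 1: track=158.3°, groundspeed=74.4 kt
Leg 2: track=8.9°, groundspeed=79.3 kt
Leg 3: track=252.0°, groundspeed=159.7 kt
Leg 4: track=264.5°, groundspeed=162.4 kt
Leg 5: track=253.0°, groundspeed=160.1 kt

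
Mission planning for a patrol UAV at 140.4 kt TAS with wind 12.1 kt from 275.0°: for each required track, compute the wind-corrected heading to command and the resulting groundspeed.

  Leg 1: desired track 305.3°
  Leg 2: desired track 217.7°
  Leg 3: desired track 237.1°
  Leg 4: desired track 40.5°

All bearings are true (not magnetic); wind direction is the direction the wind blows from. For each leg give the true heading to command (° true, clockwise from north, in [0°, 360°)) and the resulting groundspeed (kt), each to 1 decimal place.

Leg 1: heading=302.8°, groundspeed=129.8 kt
Leg 2: heading=221.9°, groundspeed=133.5 kt
Leg 3: heading=240.1°, groundspeed=130.7 kt
Leg 4: heading=36.5°, groundspeed=147.1 kt

Leg 1: desired track 305.3°; wind correction -2.5° → command heading 302.8°, groundspeed 129.8 kt
Leg 2: desired track 217.7°; wind correction +4.2° → command heading 221.9°, groundspeed 133.5 kt
Leg 3: desired track 237.1°; wind correction +3.0° → command heading 240.1°, groundspeed 130.7 kt
Leg 4: desired track 40.5°; wind correction -4.0° → command heading 36.5°, groundspeed 147.1 kt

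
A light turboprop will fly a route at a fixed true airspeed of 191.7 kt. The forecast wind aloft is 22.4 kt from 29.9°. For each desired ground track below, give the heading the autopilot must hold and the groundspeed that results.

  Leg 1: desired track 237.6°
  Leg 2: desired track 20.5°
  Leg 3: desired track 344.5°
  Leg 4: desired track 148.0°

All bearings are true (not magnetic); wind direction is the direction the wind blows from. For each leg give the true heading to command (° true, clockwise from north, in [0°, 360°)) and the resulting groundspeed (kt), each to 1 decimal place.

Leg 1: desired track 237.6°; wind correction +3.1° → command heading 240.7°, groundspeed 211.2 kt
Leg 2: desired track 20.5°; wind correction +1.1° → command heading 21.6°, groundspeed 169.6 kt
Leg 3: desired track 344.5°; wind correction +4.8° → command heading 349.3°, groundspeed 175.3 kt
Leg 4: desired track 148.0°; wind correction -5.9° → command heading 142.1°, groundspeed 201.2 kt

Leg 1: heading=240.7°, groundspeed=211.2 kt
Leg 2: heading=21.6°, groundspeed=169.6 kt
Leg 3: heading=349.3°, groundspeed=175.3 kt
Leg 4: heading=142.1°, groundspeed=201.2 kt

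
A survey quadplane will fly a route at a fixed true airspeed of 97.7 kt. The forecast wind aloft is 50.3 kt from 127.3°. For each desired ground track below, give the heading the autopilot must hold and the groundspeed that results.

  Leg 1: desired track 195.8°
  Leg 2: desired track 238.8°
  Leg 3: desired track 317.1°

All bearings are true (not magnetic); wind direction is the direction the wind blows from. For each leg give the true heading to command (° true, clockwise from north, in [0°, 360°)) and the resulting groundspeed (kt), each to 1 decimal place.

Leg 1: heading=167.2°, groundspeed=67.3 kt
Leg 2: heading=210.2°, groundspeed=104.2 kt
Leg 3: heading=322.1°, groundspeed=146.9 kt

Leg 1: desired track 195.8°; wind correction -28.6° → command heading 167.2°, groundspeed 67.3 kt
Leg 2: desired track 238.8°; wind correction -28.6° → command heading 210.2°, groundspeed 104.2 kt
Leg 3: desired track 317.1°; wind correction +5.0° → command heading 322.1°, groundspeed 146.9 kt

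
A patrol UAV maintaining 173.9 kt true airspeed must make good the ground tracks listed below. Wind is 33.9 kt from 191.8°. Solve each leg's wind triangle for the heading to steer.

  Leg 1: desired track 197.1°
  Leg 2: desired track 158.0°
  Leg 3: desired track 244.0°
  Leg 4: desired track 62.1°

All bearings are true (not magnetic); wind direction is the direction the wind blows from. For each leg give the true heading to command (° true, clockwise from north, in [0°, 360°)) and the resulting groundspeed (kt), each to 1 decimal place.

Leg 1: heading=196.1°, groundspeed=140.1 kt
Leg 2: heading=164.2°, groundspeed=144.7 kt
Leg 3: heading=235.1°, groundspeed=151.0 kt
Leg 4: heading=70.7°, groundspeed=193.6 kt

Leg 1: desired track 197.1°; wind correction -1.0° → command heading 196.1°, groundspeed 140.1 kt
Leg 2: desired track 158.0°; wind correction +6.2° → command heading 164.2°, groundspeed 144.7 kt
Leg 3: desired track 244.0°; wind correction -8.9° → command heading 235.1°, groundspeed 151.0 kt
Leg 4: desired track 62.1°; wind correction +8.6° → command heading 70.7°, groundspeed 193.6 kt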